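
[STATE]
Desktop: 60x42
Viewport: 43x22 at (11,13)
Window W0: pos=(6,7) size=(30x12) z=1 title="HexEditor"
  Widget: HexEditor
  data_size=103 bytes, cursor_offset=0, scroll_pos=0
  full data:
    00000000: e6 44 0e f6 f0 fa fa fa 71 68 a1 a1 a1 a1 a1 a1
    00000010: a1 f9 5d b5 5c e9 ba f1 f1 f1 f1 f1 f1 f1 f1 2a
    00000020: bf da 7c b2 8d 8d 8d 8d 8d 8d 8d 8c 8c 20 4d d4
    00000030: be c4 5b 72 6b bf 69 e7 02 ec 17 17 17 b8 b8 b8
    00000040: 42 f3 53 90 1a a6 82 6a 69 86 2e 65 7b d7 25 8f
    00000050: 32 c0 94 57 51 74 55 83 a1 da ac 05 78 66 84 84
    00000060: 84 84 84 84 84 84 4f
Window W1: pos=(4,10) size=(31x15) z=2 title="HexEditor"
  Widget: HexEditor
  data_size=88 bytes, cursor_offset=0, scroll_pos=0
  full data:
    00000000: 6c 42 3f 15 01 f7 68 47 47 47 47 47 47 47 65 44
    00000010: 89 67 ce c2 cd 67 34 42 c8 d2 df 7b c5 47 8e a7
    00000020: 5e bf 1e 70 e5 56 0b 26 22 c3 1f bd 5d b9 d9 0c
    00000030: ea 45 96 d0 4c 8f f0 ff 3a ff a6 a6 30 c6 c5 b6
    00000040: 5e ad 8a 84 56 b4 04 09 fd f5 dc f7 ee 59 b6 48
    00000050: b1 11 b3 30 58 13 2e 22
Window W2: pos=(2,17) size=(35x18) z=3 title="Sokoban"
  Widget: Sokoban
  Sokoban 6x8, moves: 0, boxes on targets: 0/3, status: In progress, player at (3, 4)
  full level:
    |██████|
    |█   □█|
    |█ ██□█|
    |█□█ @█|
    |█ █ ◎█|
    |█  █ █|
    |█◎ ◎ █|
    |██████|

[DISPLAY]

00  6C 42 3f 15 01 f7 6┃┃                  
10  89 67 ce c2 cd 67 3┃┃                  
20  5e bf 1e 70 e5 56 0┃┃                  
30  ea 45 96 d0 4c 8f f┃┃                  
━━━━━━━━━━━━━━━━━━━━━━━━━┓                 
                         ┃                 
─────────────────────────┨                 
                         ┃                 
                         ┃                 
                         ┃                 
                         ┃                 
                         ┃                 
                         ┃                 
                         ┃                 
                         ┃                 
  0/3                    ┃                 
                         ┃                 
                         ┃                 
                         ┃                 
                         ┃                 
                         ┃                 
━━━━━━━━━━━━━━━━━━━━━━━━━┛                 


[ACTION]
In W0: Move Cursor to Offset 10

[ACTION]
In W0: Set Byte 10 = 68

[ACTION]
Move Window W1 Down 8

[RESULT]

0030  be c4 5b 72 6b bf ┃                  
0040  42 f3 53 90 1a a6 ┃                  
0050  32 c0 94 57 51 74 ┃                  
0060  84 84 84 84 84 84 ┃                  
━━━━━━━━━━━━━━━━━━━━━━━━━┓                 
                         ┃                 
─────────────────────────┨                 
                         ┃                 
                         ┃                 
                         ┃                 
                         ┃                 
                         ┃                 
                         ┃                 
                         ┃                 
                         ┃                 
  0/3                    ┃                 
                         ┃                 
                         ┃                 
                         ┃                 
                         ┃                 
                         ┃                 
━━━━━━━━━━━━━━━━━━━━━━━━━┛                 


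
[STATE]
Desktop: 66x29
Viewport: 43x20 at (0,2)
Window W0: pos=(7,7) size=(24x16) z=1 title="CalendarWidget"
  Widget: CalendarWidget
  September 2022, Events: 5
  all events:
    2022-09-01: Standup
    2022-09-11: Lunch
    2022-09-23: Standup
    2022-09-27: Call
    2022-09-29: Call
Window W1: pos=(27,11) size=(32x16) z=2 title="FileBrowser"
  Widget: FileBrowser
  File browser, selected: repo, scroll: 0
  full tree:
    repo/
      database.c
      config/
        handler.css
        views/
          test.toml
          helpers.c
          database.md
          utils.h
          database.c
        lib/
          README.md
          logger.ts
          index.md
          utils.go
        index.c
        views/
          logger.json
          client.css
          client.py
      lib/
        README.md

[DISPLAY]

                                           
                                           
                                           
                                           
                                           
       ┏━━━━━━━━━━━━━━━━━━━━━━┓            
       ┃ CalendarWidget       ┃            
       ┠──────────────────────┨            
       ┃    September 2022    ┃            
       ┃Mo Tu We Th Fr Sa S┏━━━━━━━━━━━━━━━
       ┃          1*  2  3 ┃ FileBrowser   
       ┃ 5  6  7  8  9 10 1┠───────────────
       ┃12 13 14 15 16 17 1┃> [-] repo/    
       ┃19 20 21 22 23* 24 ┃    database.c 
       ┃26 27* 28 29* 30   ┃    [+] config/
       ┃                   ┃    [+] lib/   
       ┃                   ┃               
       ┃                   ┃               
       ┃                   ┃               
       ┃                   ┃               


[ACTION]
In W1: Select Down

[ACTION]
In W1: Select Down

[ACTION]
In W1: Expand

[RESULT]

                                           
                                           
                                           
                                           
                                           
       ┏━━━━━━━━━━━━━━━━━━━━━━┓            
       ┃ CalendarWidget       ┃            
       ┠──────────────────────┨            
       ┃    September 2022    ┃            
       ┃Mo Tu We Th Fr Sa S┏━━━━━━━━━━━━━━━
       ┃          1*  2  3 ┃ FileBrowser   
       ┃ 5  6  7  8  9 10 1┠───────────────
       ┃12 13 14 15 16 17 1┃  [-] repo/    
       ┃19 20 21 22 23* 24 ┃    database.c 
       ┃26 27* 28 29* 30   ┃  > [-] config/
       ┃                   ┃      handler.c
       ┃                   ┃      [+] views
       ┃                   ┃      [+] lib/ 
       ┃                   ┃      index.c  
       ┃                   ┃      [+] views


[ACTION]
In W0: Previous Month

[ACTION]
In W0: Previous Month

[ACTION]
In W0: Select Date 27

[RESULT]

                                           
                                           
                                           
                                           
                                           
       ┏━━━━━━━━━━━━━━━━━━━━━━┓            
       ┃ CalendarWidget       ┃            
       ┠──────────────────────┨            
       ┃      July 2022       ┃            
       ┃Mo Tu We Th Fr Sa S┏━━━━━━━━━━━━━━━
       ┃             1  2  ┃ FileBrowser   
       ┃ 4  5  6  7  8  9 1┠───────────────
       ┃11 12 13 14 15 16 1┃  [-] repo/    
       ┃18 19 20 21 22 23 2┃    database.c 
       ┃25 26 [27] 28 29 30┃  > [-] config/
       ┃                   ┃      handler.c
       ┃                   ┃      [+] views
       ┃                   ┃      [+] lib/ 
       ┃                   ┃      index.c  
       ┃                   ┃      [+] views


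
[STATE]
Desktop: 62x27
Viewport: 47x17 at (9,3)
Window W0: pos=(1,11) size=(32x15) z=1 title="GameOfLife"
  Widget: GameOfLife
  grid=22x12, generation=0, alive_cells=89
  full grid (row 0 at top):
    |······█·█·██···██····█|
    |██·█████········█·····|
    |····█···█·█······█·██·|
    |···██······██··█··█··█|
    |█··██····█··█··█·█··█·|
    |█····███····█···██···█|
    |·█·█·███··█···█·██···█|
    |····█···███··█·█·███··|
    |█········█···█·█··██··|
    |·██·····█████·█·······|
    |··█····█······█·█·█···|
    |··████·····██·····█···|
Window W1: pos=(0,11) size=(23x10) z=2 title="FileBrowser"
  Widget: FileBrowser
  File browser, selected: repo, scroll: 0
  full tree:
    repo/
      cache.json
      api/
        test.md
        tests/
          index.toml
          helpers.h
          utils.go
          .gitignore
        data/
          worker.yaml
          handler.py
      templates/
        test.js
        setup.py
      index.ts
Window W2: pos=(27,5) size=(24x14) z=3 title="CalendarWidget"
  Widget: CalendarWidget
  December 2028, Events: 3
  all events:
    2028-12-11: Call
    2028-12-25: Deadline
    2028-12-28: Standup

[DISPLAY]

                                               
                                               
                  ┏━━━━━━━━━━━━━━━━━━━━━━┓     
                  ┃ CalendarWidget       ┃     
                  ┠──────────────────────┨     
                  ┃    December 2028     ┃     
                  ┃Mo Tu We Th Fr Sa Su  ┃     
                  ┃             1  2  3  ┃     
━━━━━━━━━━━━━┓━━━━┃ 4  5  6  7  8  9 10  ┃     
wser         ┃    ┃11* 12 13 14 15 16 17 ┃     
─────────────┨────┃18 19 20 21 22 23 24  ┃     
po/          ┃    ┃25* 26 27 28* 29 30 31┃     
e.json       ┃·   ┃                      ┃     
api/         ┃·   ┃                      ┃     
templates/   ┃█   ┃                      ┃     
x.ts         ┃·   ┗━━━━━━━━━━━━━━━━━━━━━━┛     
             ┃█        ┃                       


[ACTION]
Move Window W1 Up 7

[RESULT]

                                               
━━━━━━━━━━━━━┓                                 
wser         ┃    ┏━━━━━━━━━━━━━━━━━━━━━━┓     
─────────────┨    ┃ CalendarWidget       ┃     
po/          ┃    ┠──────────────────────┨     
e.json       ┃    ┃    December 2028     ┃     
api/         ┃    ┃Mo Tu We Th Fr Sa Su  ┃     
templates/   ┃    ┃             1  2  3  ┃     
x.ts         ┃━━━━┃ 4  5  6  7  8  9 10  ┃     
             ┃    ┃11* 12 13 14 15 16 17 ┃     
━━━━━━━━━━━━━┛────┃18 19 20 21 22 23 24  ┃     
                  ┃25* 26 27 28* 29 30 31┃     
█········█·····   ┃                      ┃     
·█·█······█·██·   ┃                      ┃     
····██··█··█··█   ┃                      ┃     
··█··█··█·█··█·   ┗━━━━━━━━━━━━━━━━━━━━━━┛     
█····█···██···█        ┃                       


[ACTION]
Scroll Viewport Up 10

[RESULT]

                                               
                                               
                                               
                                               
━━━━━━━━━━━━━┓                                 
wser         ┃    ┏━━━━━━━━━━━━━━━━━━━━━━┓     
─────────────┨    ┃ CalendarWidget       ┃     
po/          ┃    ┠──────────────────────┨     
e.json       ┃    ┃    December 2028     ┃     
api/         ┃    ┃Mo Tu We Th Fr Sa Su  ┃     
templates/   ┃    ┃             1  2  3  ┃     
x.ts         ┃━━━━┃ 4  5  6  7  8  9 10  ┃     
             ┃    ┃11* 12 13 14 15 16 17 ┃     
━━━━━━━━━━━━━┛────┃18 19 20 21 22 23 24  ┃     
                  ┃25* 26 27 28* 29 30 31┃     
█········█·····   ┃                      ┃     
·█·█······█·██·   ┃                      ┃     


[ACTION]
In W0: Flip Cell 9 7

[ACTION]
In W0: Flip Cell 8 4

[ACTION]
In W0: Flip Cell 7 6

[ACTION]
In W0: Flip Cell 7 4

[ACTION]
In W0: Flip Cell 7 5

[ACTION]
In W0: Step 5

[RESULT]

                                               
                                               
                                               
                                               
━━━━━━━━━━━━━┓                                 
wser         ┃    ┏━━━━━━━━━━━━━━━━━━━━━━┓     
─────────────┨    ┃ CalendarWidget       ┃     
po/          ┃    ┠──────────────────────┨     
e.json       ┃    ┃    December 2028     ┃     
api/         ┃    ┃Mo Tu We Th Fr Sa Su  ┃     
templates/   ┃    ┃             1  2  3  ┃     
x.ts         ┃━━━━┃ 4  5  6  7  8  9 10  ┃     
             ┃    ┃11* 12 13 14 15 16 17 ┃     
━━━━━━━━━━━━━┛────┃18 19 20 21 22 23 24  ┃     
                  ┃25* 26 27 28* 29 30 31┃     
█··█·········█·   ┃                      ┃     
···█········█··   ┃                      ┃     


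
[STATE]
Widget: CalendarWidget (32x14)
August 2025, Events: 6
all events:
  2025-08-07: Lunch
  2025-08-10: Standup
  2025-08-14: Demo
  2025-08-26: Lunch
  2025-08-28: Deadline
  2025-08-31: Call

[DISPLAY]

          August 2025           
Mo Tu We Th Fr Sa Su            
             1  2  3            
 4  5  6  7*  8  9 10*          
11 12 13 14* 15 16 17           
18 19 20 21 22 23 24            
25 26* 27 28* 29 30 31*         
                                
                                
                                
                                
                                
                                
                                


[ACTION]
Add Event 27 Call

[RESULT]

          August 2025           
Mo Tu We Th Fr Sa Su            
             1  2  3            
 4  5  6  7*  8  9 10*          
11 12 13 14* 15 16 17           
18 19 20 21 22 23 24            
25 26* 27* 28* 29 30 31*        
                                
                                
                                
                                
                                
                                
                                


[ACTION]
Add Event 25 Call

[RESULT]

          August 2025           
Mo Tu We Th Fr Sa Su            
             1  2  3            
 4  5  6  7*  8  9 10*          
11 12 13 14* 15 16 17           
18 19 20 21 22 23 24            
25* 26* 27* 28* 29 30 31*       
                                
                                
                                
                                
                                
                                
                                


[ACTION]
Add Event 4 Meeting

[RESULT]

          August 2025           
Mo Tu We Th Fr Sa Su            
             1  2  3            
 4*  5  6  7*  8  9 10*         
11 12 13 14* 15 16 17           
18 19 20 21 22 23 24            
25* 26* 27* 28* 29 30 31*       
                                
                                
                                
                                
                                
                                
                                


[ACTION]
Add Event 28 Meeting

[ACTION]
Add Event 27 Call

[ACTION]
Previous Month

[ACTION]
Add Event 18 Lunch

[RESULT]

           July 2025            
Mo Tu We Th Fr Sa Su            
    1  2  3  4  5  6            
 7  8  9 10 11 12 13            
14 15 16 17 18* 19 20           
21 22 23 24 25 26 27            
28 29 30 31                     
                                
                                
                                
                                
                                
                                
                                


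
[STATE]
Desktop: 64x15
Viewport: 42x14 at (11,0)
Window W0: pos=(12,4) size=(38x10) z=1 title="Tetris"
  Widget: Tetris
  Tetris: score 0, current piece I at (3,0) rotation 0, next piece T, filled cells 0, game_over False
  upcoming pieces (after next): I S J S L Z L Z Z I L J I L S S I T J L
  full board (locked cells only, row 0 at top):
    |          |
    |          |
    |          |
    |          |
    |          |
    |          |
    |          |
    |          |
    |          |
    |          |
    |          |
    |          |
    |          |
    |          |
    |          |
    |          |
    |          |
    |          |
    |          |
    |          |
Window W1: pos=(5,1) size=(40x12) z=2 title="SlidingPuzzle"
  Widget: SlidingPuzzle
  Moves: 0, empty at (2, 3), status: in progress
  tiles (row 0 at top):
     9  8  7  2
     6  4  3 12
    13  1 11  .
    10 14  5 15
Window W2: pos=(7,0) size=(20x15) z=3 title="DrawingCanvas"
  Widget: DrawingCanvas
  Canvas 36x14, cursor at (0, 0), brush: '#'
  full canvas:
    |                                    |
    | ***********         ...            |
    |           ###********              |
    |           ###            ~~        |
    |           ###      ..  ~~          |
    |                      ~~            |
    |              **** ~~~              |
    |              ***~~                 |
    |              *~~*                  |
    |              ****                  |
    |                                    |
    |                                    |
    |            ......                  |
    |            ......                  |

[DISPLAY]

━━━━━━━━━━━━━━━┓                          
awingCanvas    ┃━━━━━━━━━━━━━━━━━┓        
───────────────┨                 ┃        
               ┃─────────────────┨        
*********      ┃                 ┃━━━━┓   
        ###****┃                 ┃    ┃   
        ###    ┃                 ┃────┨   
        ###    ┃                 ┃    ┃   
               ┃                 ┃    ┃   
           ****┃                 ┃    ┃   
           ***~┃                 ┃    ┃   
           *~~*┃                 ┃    ┃   
           ****┃━━━━━━━━━━━━━━━━━┛    ┃   
               ┃━━━━━━━━━━━━━━━━━━━━━━┛   


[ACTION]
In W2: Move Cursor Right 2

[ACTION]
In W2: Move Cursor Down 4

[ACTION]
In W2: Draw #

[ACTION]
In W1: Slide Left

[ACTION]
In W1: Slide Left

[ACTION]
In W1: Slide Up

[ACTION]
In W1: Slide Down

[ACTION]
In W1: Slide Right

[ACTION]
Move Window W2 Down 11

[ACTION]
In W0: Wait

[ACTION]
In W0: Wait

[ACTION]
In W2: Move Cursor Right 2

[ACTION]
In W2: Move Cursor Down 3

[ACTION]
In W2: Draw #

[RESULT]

━━━━━━━━━━━━━━━┓                          
awingCanvas    ┃━━━━━━━━━━━━━━━━━┓        
───────────────┨                 ┃        
               ┃─────────────────┨        
*********      ┃                 ┃━━━━┓   
        ###****┃                 ┃    ┃   
        ###    ┃                 ┃────┨   
        ###    ┃                 ┃    ┃   
               ┃                 ┃    ┃   
           ****┃                 ┃    ┃   
 #         ***~┃                 ┃    ┃   
           *~~*┃                 ┃    ┃   
           ****┃━━━━━━━━━━━━━━━━━┛    ┃   
               ┃━━━━━━━━━━━━━━━━━━━━━━┛   


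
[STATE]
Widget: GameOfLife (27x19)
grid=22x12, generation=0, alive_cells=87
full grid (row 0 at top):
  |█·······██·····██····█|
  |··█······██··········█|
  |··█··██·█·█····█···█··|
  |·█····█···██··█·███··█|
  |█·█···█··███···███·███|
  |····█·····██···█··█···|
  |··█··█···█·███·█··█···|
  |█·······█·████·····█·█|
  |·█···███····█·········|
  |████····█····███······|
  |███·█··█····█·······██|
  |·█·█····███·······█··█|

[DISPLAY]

Gen: 0                     
█·······██·····██····█     
··█······██··········█     
··█··██·█·█····█···█··     
·█····█···██··█·███··█     
█·█···█··███···███·███     
····█·····██···█··█···     
··█··█···█·███·█··█···     
█·······█·████·····█·█     
·█···███····█·········     
████····█····███······     
███·█··█····█·······██     
·█·█····███·······█··█     
                           
                           
                           
                           
                           
                           


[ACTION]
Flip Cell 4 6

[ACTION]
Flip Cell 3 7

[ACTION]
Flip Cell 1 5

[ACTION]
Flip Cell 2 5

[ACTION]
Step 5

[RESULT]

Gen: 5                     
······█·████·······█··     
·····█····██·····████·     
██···█·█·██····█···█··     
····██·███·····█···██·     
██···██·██····██··█·██     
██··················█·     
············███··███··     
·············██·······     
···██···█···█·██······     
··██·██·█····█········     
······█·············██     
····················██     
                           
                           
                           
                           
                           
                           


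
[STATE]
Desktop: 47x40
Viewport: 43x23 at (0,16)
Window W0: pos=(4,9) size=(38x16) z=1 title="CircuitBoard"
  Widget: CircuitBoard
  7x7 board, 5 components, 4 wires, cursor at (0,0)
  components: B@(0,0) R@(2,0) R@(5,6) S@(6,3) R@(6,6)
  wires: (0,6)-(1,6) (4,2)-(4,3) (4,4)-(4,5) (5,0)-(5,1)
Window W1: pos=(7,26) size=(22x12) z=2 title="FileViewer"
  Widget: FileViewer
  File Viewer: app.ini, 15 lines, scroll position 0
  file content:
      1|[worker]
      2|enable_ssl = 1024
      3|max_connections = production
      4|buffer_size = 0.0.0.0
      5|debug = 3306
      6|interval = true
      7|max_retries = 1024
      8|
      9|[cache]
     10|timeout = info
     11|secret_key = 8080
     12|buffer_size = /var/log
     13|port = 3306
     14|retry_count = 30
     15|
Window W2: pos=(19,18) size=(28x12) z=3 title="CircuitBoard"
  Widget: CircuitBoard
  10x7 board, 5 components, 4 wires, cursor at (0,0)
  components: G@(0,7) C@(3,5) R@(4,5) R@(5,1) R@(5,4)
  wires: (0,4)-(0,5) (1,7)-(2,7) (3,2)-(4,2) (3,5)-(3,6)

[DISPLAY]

    ┃                                    ┃ 
    ┃2   R                               ┃ 
    ┃              ┏━━━━━━━━━━━━━━━━━━━━━━━
    ┃3             ┃ CircuitBoard          
    ┃              ┠───────────────────────
    ┃4           · ┃   0 1 2 3 4 5 6 7 8 9 
    ┃              ┃0  [.]              · ─
    ┃5   · ─ ·     ┃                       
    ┗━━━━━━━━━━━━━━┃1                      
                   ┃                       
       ┏━━━━━━━━━━━┃2                      
       ┃ FileViewer┃                       
       ┠───────────┃3           ·          
       ┃[worker]   ┗━━━━━━━━━━━━━━━━━━━━━━━
       ┃enable_ssl = 1024  █┃              
       ┃max_connections = p░┃              
       ┃buffer_size = 0.0.0░┃              
       ┃debug = 3306       ░┃              
       ┃interval = true    ░┃              
       ┃max_retries = 1024 ░┃              
       ┃                   ▼┃              
       ┗━━━━━━━━━━━━━━━━━━━━┛              
                                           


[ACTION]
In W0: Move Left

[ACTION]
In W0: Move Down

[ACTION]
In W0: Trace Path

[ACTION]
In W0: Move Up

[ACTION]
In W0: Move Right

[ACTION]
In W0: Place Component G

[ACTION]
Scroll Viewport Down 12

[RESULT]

    ┃2   R                               ┃ 
    ┃              ┏━━━━━━━━━━━━━━━━━━━━━━━
    ┃3             ┃ CircuitBoard          
    ┃              ┠───────────────────────
    ┃4           · ┃   0 1 2 3 4 5 6 7 8 9 
    ┃              ┃0  [.]              · ─
    ┃5   · ─ ·     ┃                       
    ┗━━━━━━━━━━━━━━┃1                      
                   ┃                       
       ┏━━━━━━━━━━━┃2                      
       ┃ FileViewer┃                       
       ┠───────────┃3           ·          
       ┃[worker]   ┗━━━━━━━━━━━━━━━━━━━━━━━
       ┃enable_ssl = 1024  █┃              
       ┃max_connections = p░┃              
       ┃buffer_size = 0.0.0░┃              
       ┃debug = 3306       ░┃              
       ┃interval = true    ░┃              
       ┃max_retries = 1024 ░┃              
       ┃                   ▼┃              
       ┗━━━━━━━━━━━━━━━━━━━━┛              
                                           
                                           


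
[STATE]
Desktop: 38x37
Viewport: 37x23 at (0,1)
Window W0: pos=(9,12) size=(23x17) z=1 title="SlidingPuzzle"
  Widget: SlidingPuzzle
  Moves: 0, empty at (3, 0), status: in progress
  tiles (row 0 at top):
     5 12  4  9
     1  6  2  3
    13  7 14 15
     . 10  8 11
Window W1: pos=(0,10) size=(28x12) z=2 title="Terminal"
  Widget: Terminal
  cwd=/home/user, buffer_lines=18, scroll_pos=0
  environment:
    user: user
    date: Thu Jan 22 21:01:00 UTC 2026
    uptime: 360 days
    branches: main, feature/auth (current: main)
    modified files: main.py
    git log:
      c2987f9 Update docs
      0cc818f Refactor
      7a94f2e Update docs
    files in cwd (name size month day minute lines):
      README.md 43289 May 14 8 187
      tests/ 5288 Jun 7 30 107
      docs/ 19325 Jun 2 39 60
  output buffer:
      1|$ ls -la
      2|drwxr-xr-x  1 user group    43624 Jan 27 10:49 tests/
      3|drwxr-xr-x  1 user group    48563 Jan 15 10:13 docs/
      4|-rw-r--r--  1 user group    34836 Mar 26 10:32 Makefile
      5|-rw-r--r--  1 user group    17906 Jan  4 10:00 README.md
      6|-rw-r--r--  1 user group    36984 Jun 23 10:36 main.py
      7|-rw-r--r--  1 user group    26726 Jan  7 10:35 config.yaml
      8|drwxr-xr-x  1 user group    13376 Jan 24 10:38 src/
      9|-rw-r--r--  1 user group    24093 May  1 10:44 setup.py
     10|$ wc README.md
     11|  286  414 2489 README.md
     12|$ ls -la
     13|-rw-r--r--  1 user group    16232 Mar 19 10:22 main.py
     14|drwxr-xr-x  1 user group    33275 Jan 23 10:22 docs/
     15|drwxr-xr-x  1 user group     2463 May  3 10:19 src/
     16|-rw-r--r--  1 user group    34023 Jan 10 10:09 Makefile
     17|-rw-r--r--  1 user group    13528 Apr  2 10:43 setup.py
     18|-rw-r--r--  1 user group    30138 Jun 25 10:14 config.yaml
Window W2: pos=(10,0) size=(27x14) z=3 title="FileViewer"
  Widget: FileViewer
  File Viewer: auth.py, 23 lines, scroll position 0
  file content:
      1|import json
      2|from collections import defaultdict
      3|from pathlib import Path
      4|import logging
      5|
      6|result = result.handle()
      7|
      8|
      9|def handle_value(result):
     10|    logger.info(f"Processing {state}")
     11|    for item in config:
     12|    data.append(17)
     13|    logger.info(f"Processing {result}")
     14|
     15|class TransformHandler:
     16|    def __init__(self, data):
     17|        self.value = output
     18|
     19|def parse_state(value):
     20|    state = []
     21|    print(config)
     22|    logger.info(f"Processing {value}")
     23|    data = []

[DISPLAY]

          ┃ FileViewer              ┃
          ┠─────────────────────────┨
          ┃import json             ▲┃
          ┃from collections import █┃
          ┃from pathlib import Path░┃
          ┃import logging          ░┃
          ┃                        ░┃
          ┃result = result.handle()░┃
          ┃                        ░┃
┏━━━━━━━━━┃                        ░┃
┃ Terminal┃def handle_value(result)░┃
┠─────────┃    logger.info(f"Proces▼┃
┃$ ls -la ┗━━━━━━━━━━━━━━━━━━━━━━━━━┛
┃drwxr-xr-x  1 user group  ┃───┨     
┃drwxr-xr-x  1 user group  ┃──┐┃     
┃-rw-r--r--  1 user group  ┃9 │┃     
┃-rw-r--r--  1 user group  ┃──┤┃     
┃-rw-r--r--  1 user group  ┃3 │┃     
┃-rw-r--r--  1 user group  ┃──┤┃     
┃drwxr-xr-x  1 user group  ┃5 │┃     
┗━━━━━━━━━━━━━━━━━━━━━━━━━━┛──┤┃     
         ┃│    │ 10 │  8 │ 11 │┃     
         ┃└────┴────┴────┴────┘┃     


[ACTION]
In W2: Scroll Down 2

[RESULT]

          ┃ FileViewer              ┃
          ┠─────────────────────────┨
          ┃from pathlib import Path▲┃
          ┃import logging          ░┃
          ┃                        █┃
          ┃result = result.handle()░┃
          ┃                        ░┃
          ┃                        ░┃
          ┃def handle_value(result)░┃
┏━━━━━━━━━┃    logger.info(f"Proces░┃
┃ Terminal┃    for item in config: ░┃
┠─────────┃    data.append(17)     ▼┃
┃$ ls -la ┗━━━━━━━━━━━━━━━━━━━━━━━━━┛
┃drwxr-xr-x  1 user group  ┃───┨     
┃drwxr-xr-x  1 user group  ┃──┐┃     
┃-rw-r--r--  1 user group  ┃9 │┃     
┃-rw-r--r--  1 user group  ┃──┤┃     
┃-rw-r--r--  1 user group  ┃3 │┃     
┃-rw-r--r--  1 user group  ┃──┤┃     
┃drwxr-xr-x  1 user group  ┃5 │┃     
┗━━━━━━━━━━━━━━━━━━━━━━━━━━┛──┤┃     
         ┃│    │ 10 │  8 │ 11 │┃     
         ┃└────┴────┴────┴────┘┃     


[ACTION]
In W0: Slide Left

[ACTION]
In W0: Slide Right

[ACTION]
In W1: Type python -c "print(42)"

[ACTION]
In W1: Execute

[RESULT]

          ┃ FileViewer              ┃
          ┠─────────────────────────┨
          ┃from pathlib import Path▲┃
          ┃import logging          ░┃
          ┃                        █┃
          ┃result = result.handle()░┃
          ┃                        ░┃
          ┃                        ░┃
          ┃def handle_value(result)░┃
┏━━━━━━━━━┃    logger.info(f"Proces░┃
┃ Terminal┃    for item in config: ░┃
┠─────────┃    data.append(17)     ▼┃
┃drwxr-xr-┗━━━━━━━━━━━━━━━━━━━━━━━━━┛
┃drwxr-xr-x  1 user group  ┃───┨     
┃-rw-r--r--  1 user group  ┃──┐┃     
┃-rw-r--r--  1 user group  ┃9 │┃     
┃-rw-r--r--  1 user group  ┃──┤┃     
┃$ python -c "print(42)"   ┃3 │┃     
┃42                        ┃──┤┃     
┃$ █                       ┃5 │┃     
┗━━━━━━━━━━━━━━━━━━━━━━━━━━┛──┤┃     
         ┃│    │ 10 │  8 │ 11 │┃     
         ┃└────┴────┴────┴────┘┃     


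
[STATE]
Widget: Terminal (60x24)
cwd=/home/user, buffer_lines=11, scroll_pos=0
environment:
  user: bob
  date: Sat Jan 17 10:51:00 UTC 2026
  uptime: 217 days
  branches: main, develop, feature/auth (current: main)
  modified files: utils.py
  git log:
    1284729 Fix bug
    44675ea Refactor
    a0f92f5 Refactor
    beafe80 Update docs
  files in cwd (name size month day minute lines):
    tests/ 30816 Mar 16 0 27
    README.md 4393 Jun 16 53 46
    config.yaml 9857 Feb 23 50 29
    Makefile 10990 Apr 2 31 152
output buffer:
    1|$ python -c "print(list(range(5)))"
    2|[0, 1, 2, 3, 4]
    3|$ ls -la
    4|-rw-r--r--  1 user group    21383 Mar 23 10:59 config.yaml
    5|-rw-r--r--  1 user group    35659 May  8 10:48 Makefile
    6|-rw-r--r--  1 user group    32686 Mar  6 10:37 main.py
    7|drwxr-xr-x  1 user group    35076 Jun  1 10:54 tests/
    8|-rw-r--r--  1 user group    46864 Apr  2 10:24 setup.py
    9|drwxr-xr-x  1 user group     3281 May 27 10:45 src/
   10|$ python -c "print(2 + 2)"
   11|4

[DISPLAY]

$ python -c "print(list(range(5)))"                         
[0, 1, 2, 3, 4]                                             
$ ls -la                                                    
-rw-r--r--  1 user group    21383 Mar 23 10:59 config.yaml  
-rw-r--r--  1 user group    35659 May  8 10:48 Makefile     
-rw-r--r--  1 user group    32686 Mar  6 10:37 main.py      
drwxr-xr-x  1 user group    35076 Jun  1 10:54 tests/       
-rw-r--r--  1 user group    46864 Apr  2 10:24 setup.py     
drwxr-xr-x  1 user group     3281 May 27 10:45 src/         
$ python -c "print(2 + 2)"                                  
4                                                           
$ █                                                         
                                                            
                                                            
                                                            
                                                            
                                                            
                                                            
                                                            
                                                            
                                                            
                                                            
                                                            
                                                            


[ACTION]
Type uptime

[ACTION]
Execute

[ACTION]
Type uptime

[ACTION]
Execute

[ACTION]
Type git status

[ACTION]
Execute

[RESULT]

$ python -c "print(list(range(5)))"                         
[0, 1, 2, 3, 4]                                             
$ ls -la                                                    
-rw-r--r--  1 user group    21383 Mar 23 10:59 config.yaml  
-rw-r--r--  1 user group    35659 May  8 10:48 Makefile     
-rw-r--r--  1 user group    32686 Mar  6 10:37 main.py      
drwxr-xr-x  1 user group    35076 Jun  1 10:54 tests/       
-rw-r--r--  1 user group    46864 Apr  2 10:24 setup.py     
drwxr-xr-x  1 user group     3281 May 27 10:45 src/         
$ python -c "print(2 + 2)"                                  
4                                                           
$ uptime                                                    
 10:00  up 217 days                                         
$ uptime                                                    
 10:00  up 217 days                                         
$ git status                                                
On branch main                                              
Changes not staged for commit:                              
                                                            
        modified:   utils.py                                
$ █                                                         
                                                            
                                                            
                                                            


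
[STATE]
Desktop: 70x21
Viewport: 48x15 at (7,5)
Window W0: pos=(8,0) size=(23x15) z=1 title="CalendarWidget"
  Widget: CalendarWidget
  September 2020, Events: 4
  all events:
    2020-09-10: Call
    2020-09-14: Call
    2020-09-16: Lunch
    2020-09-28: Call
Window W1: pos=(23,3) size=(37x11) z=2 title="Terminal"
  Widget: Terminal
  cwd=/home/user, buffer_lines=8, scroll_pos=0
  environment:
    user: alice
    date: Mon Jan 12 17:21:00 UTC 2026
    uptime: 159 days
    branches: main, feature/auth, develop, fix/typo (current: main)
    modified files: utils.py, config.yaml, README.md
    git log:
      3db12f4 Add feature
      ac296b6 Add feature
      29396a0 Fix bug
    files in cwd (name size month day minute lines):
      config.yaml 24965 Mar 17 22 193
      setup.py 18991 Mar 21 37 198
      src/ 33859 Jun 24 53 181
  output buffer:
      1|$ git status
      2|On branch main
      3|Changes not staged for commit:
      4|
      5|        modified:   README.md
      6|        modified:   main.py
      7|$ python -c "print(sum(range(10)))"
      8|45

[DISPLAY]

 ┃    1  2  3  4┠───────────────────────────────
 ┃ 7  8  9 10* 1┃$ git status                   
 ┃14* 15 16* 17 ┃On branch main                 
 ┃21 22 23 24 25┃Changes not staged for commit: 
 ┃28* 29 30     ┃                               
 ┃              ┃        modified:   README.md  
 ┃              ┃        modified:   main.py    
 ┃              ┃$ python -c "print(sum(range(10
 ┃              ┗━━━━━━━━━━━━━━━━━━━━━━━━━━━━━━━
 ┗━━━━━━━━━━━━━━━━━━━━━┛                        
                                                
                                                
                                                
                                                
                                                


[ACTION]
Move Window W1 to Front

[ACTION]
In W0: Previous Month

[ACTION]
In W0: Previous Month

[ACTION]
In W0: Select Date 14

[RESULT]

 ┃       1  2  3┠───────────────────────────────
 ┃ 6  7  8  9 10┃$ git status                   
 ┃13 [14] 15 16 ┃On branch main                 
 ┃20 21 22 23 24┃Changes not staged for commit: 
 ┃27 28 29 30 31┃                               
 ┃              ┃        modified:   README.md  
 ┃              ┃        modified:   main.py    
 ┃              ┃$ python -c "print(sum(range(10
 ┃              ┗━━━━━━━━━━━━━━━━━━━━━━━━━━━━━━━
 ┗━━━━━━━━━━━━━━━━━━━━━┛                        
                                                
                                                
                                                
                                                
                                                
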